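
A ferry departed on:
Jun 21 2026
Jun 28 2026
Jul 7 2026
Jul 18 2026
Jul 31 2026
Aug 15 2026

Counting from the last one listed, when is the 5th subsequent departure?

Gaps: 7, 9, 11, 13, 15 days — each gap is 2 larger than the previous one.
Next gap: 17 days. Aug 15 2026 + 17 days = Sep 1 2026.
Next gap: 19 days. Sep 1 2026 + 19 days = Sep 20 2026.
Next gap: 21 days. Sep 20 2026 + 21 days = Oct 11 2026.
Next gap: 23 days. Oct 11 2026 + 23 days = Nov 3 2026.
Next gap: 25 days. Nov 3 2026 + 25 days = Nov 28 2026.

Nov 28 2026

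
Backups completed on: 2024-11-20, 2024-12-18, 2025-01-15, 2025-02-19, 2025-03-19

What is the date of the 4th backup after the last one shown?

2025-07-16

These are Wednesdays at 28- or 35-day spacing (28, 28, 35, 28).
The pattern: 3rd Wednesday of the month.
April 2025 — 3rd Wednesday is 2025-04-16.
3rd Wednesday of May 2025: 2025-05-21.
June 2025 — 3rd Wednesday is 2025-06-18.
3rd Wednesday of July 2025: 2025-07-16.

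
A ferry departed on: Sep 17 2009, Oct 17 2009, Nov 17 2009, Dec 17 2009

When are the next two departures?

Jan 17 2010, Feb 17 2010

Each date is the 17th; the gaps (30, 31, 30) track the month lengths.
The rule is the 17th of each month.
January 2010: Jan 17 2010.
February 2010: Feb 17 2010.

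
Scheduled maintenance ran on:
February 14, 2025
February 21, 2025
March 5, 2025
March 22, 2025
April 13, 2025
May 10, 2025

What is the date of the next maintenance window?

June 11, 2025

The spacing grows by 5 each time: 7, 12, 17, 22, 27 days.
Next gap: 32 days. May 10, 2025 + 32 days = June 11, 2025.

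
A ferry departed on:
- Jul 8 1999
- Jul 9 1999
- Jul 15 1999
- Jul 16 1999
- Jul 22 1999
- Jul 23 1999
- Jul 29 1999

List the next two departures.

Jul 30 1999, Aug 5 1999

Gaps: 1, 6, 1, 6, 1, 6 days — not constant, but cyclic with period 2.
The events fall on every Thursday and Friday.
Next Friday: Jul 30 1999.
Next Thursday: Aug 5 1999.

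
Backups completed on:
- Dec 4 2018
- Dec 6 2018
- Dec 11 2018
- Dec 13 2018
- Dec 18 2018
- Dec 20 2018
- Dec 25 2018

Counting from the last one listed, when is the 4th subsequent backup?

Jan 8 2019

Every event lands on a Tuesday or Thursday (gaps cycle 2, 5, 2, 5, 2, 5).
So the schedule is: every Tuesday and Thursday.
Next Thursday: Dec 27 2018.
Next Tuesday: Jan 1 2019.
The following Thursday is Jan 3 2019.
The following Tuesday is Jan 8 2019.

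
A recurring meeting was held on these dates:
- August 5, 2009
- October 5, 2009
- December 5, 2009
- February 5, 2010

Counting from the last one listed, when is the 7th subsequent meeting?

The day-of-month is always 5 (61, 61, 62 days between events).
So this recurs on the 5th of every 2 months.
Next: April 2010 → April 5, 2010.
June 2010: June 5, 2010.
Next: August 2010 → August 5, 2010.
Next: October 2010 → October 5, 2010.
December 2010: December 5, 2010.
Next: February 2011 → February 5, 2011.
Next: April 2011 → April 5, 2011.

April 5, 2011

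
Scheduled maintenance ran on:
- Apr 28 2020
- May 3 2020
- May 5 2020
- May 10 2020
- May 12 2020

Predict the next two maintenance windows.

May 17 2020, May 19 2020

The gap pattern 5, 2, 5, 2 repeats every 2 events.
These are the Tuesdays and Sundays of each week.
Next Sunday: May 17 2020.
Next Tuesday: May 19 2020.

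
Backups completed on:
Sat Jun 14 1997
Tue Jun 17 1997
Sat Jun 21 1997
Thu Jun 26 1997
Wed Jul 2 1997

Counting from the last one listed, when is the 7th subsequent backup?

Intervals are 3, 4, 5, 6 days — an arithmetic progression with common difference 1.
Next gap: 7 days. Wed Jul 2 1997 + 7 days = Wed Jul 9 1997.
Next gap: 8 days. Wed Jul 9 1997 + 8 days = Thu Jul 17 1997.
Next gap: 9 days. Thu Jul 17 1997 + 9 days = Sat Jul 26 1997.
Next gap: 10 days. Sat Jul 26 1997 + 10 days = Tue Aug 5 1997.
Next gap: 11 days. Tue Aug 5 1997 + 11 days = Sat Aug 16 1997.
Next gap: 12 days. Sat Aug 16 1997 + 12 days = Thu Aug 28 1997.
Next gap: 13 days. Thu Aug 28 1997 + 13 days = Wed Sep 10 1997.

Wed Sep 10 1997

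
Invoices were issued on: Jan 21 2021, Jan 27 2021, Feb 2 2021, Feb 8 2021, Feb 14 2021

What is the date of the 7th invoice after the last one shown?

Mar 28 2021

Gaps between consecutive events: 6, 6, 6, 6 days — a constant 6-day interval.
Feb 14 2021 + 6 days = Feb 20 2021.
Feb 20 2021 + 6 days = Feb 26 2021.
Feb 26 2021 + 6 days = Mar 4 2021.
Mar 4 2021 + 6 days = Mar 10 2021.
Mar 10 2021 + 6 days = Mar 16 2021.
Mar 16 2021 + 6 days = Mar 22 2021.
Mar 22 2021 + 6 days = Mar 28 2021.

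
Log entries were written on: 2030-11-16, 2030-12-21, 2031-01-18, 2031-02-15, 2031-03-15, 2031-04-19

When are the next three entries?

2031-05-17, 2031-06-21, 2031-07-19

These are Saturdays at 28- or 35-day spacing (35, 28, 28, 28, 35).
The pattern: 3rd Saturday of the month.
3rd Saturday of May 2031: 2031-05-17.
June 2031 — 3rd Saturday is 2031-06-21.
3rd Saturday of July 2031: 2031-07-19.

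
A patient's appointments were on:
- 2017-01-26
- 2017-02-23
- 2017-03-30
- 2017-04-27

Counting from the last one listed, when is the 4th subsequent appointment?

2017-08-31

Every date is a Thursday; gaps 28, 35, 28 days.
Each is the last Thursday of its month (at least one falls on the 29th or later, ruling out '4th Thursday').
May 2017 ends with Thursday 2017-05-25.
June 2017 ends with Thursday 2017-06-29.
July 2017 ends with Thursday 2017-07-27.
August 2017 ends with Thursday 2017-08-31.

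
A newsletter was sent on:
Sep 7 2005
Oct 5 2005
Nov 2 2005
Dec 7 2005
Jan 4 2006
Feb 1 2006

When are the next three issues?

Gaps: 28, 28, 35, 28, 28 days — a mix of 28 and 35. Every date is a Wednesday.
Each is the 1st Wednesday of its month.
March 2006 — 1st Wednesday is Mar 1 2006.
April 2006 — 1st Wednesday is Apr 5 2006.
1st Wednesday of May 2006: May 3 2006.

Mar 1 2006, Apr 5 2006, May 3 2006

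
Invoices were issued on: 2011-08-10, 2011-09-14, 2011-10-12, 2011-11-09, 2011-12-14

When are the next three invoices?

2012-01-11, 2012-02-08, 2012-03-14

Gaps: 35, 28, 28, 35 days — a mix of 28 and 35. Every date is a Wednesday.
Each is the 2nd Wednesday of its month.
2nd Wednesday of January 2012: 2012-01-11.
2nd Wednesday of February 2012: 2012-02-08.
March 2012 — 2nd Wednesday is 2012-03-14.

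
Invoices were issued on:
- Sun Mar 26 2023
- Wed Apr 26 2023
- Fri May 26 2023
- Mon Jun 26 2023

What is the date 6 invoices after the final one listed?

Tue Dec 26 2023

The day-of-month is always 26 (31, 30, 31 days between events).
So this recurs on the 26th of each month.
Next: July 2023 → Wed Jul 26 2023.
August 2023: Sat Aug 26 2023.
September 2023: Tue Sep 26 2023.
Next: October 2023 → Thu Oct 26 2023.
November 2023: Sun Nov 26 2023.
December 2023: Tue Dec 26 2023.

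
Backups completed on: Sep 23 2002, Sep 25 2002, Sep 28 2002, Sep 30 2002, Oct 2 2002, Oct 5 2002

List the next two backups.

Gaps: 2, 3, 2, 2, 3 days — not constant, but cyclic with period 3.
The events fall on every Monday, Wednesday and Saturday.
Next Monday: Oct 7 2002.
The following Wednesday is Oct 9 2002.

Oct 7 2002, Oct 9 2002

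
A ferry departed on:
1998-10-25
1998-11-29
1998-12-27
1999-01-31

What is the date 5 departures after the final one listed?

1999-06-27

These are Sundays with 35, 28, 35-day gaps.
Each is the final Sunday of its month — 1998-11-29 is past the 28th, so '4th Sunday' doesn't fit.
February 1999 ends with Sunday 1999-02-28.
Last Sunday of March 1999: 1999-03-28.
Last Sunday of April 1999: 1999-04-25.
Last Sunday of May 1999: 1999-05-30.
June 1999 ends with Sunday 1999-06-27.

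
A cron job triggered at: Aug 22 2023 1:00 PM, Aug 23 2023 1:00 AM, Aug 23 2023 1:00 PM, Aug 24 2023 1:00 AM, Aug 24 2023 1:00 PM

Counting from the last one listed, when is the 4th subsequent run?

Aug 26 2023 1:00 PM

Gaps: 12, 12, 12, 12 hours — each event is 12 hours after the previous one.
Aug 24 2023 1:00 PM + 12 h = Aug 25 2023 1:00 AM.
Aug 25 2023 1:00 AM + 12 h = Aug 25 2023 1:00 PM.
Aug 25 2023 1:00 PM + 12 h = Aug 26 2023 1:00 AM.
Aug 26 2023 1:00 AM + 12 h = Aug 26 2023 1:00 PM.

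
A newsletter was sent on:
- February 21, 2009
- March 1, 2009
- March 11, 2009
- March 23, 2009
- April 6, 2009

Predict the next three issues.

Intervals are 8, 10, 12, 14 days — an arithmetic progression with common difference 2.
Next gap: 16 days. April 6, 2009 + 16 days = April 22, 2009.
Next gap: 18 days. April 22, 2009 + 18 days = May 10, 2009.
Next gap: 20 days. May 10, 2009 + 20 days = May 30, 2009.

April 22, 2009; May 10, 2009; May 30, 2009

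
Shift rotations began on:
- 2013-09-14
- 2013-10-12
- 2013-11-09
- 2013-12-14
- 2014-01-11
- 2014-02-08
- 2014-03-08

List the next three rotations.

2014-04-12, 2014-05-10, 2014-06-14

All dates are Saturdays, 28, 28, 35, 28, 28, 28 days apart.
Specifically, the 2nd Saturday of each month.
2nd Saturday of April 2014: 2014-04-12.
2nd Saturday of May 2014: 2014-05-10.
June 2014 — 2nd Saturday is 2014-06-14.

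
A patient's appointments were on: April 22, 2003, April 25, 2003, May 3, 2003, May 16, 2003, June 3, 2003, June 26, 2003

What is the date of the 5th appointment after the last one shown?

January 2, 2004

The spacing grows by 5 each time: 3, 8, 13, 18, 23 days.
Next gap: 28 days. June 26, 2003 + 28 days = July 24, 2003.
Next gap: 33 days. July 24, 2003 + 33 days = August 26, 2003.
Next gap: 38 days. August 26, 2003 + 38 days = October 3, 2003.
Next gap: 43 days. October 3, 2003 + 43 days = November 15, 2003.
Next gap: 48 days. November 15, 2003 + 48 days = January 2, 2004.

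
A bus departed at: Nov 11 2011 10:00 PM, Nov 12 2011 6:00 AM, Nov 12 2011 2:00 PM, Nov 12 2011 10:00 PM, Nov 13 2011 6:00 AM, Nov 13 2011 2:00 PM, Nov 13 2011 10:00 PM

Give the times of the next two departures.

Nov 14 2011 6:00 AM, Nov 14 2011 2:00 PM

Gaps: 8, 8, 8, 8, 8, 8 hours — each event is 8 hours after the previous one.
Nov 13 2011 10:00 PM + 8 h = Nov 14 2011 6:00 AM.
Nov 14 2011 6:00 AM + 8 h = Nov 14 2011 2:00 PM.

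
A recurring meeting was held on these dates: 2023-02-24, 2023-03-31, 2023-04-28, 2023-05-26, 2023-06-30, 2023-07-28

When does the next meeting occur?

2023-08-25

These are Fridays with 35, 28, 28, 35, 28-day gaps.
Each is the final Friday of its month — 2023-03-31 is past the 28th, so '4th Friday' doesn't fit.
August 2023 ends with Friday 2023-08-25.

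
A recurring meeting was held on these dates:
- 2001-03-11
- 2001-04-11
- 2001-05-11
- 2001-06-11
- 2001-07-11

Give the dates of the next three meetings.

2001-08-11, 2001-09-11, 2001-10-11

Each date is the 11th; the gaps (31, 30, 31, 30) track the month lengths.
The rule is the 11th of each month.
Next: August 2001 → 2001-08-11.
September 2001: 2001-09-11.
October 2001: 2001-10-11.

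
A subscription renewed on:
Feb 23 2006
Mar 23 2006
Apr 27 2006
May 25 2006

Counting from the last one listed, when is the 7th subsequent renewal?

All dates are Thursdays, 28, 35, 28 days apart.
Specifically, the 4th Thursday of each month.
June 2006 — 4th Thursday is Jun 22 2006.
July 2006 — 4th Thursday is Jul 27 2006.
August 2006 — 4th Thursday is Aug 24 2006.
September 2006 — 4th Thursday is Sep 28 2006.
October 2006 — 4th Thursday is Oct 26 2006.
November 2006 — 4th Thursday is Nov 23 2006.
4th Thursday of December 2006: Dec 28 2006.

Dec 28 2006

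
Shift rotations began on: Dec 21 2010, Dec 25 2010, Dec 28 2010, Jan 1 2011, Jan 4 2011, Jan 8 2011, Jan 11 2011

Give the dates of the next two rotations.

Jan 15 2011, Jan 18 2011

Gaps: 4, 3, 4, 3, 4, 3 days — not constant, but cyclic with period 2.
The events fall on every Tuesday and Saturday.
Next Saturday: Jan 15 2011.
Next Tuesday: Jan 18 2011.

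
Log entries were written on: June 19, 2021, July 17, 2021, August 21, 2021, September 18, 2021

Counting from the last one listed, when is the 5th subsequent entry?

February 19, 2022

Gaps: 28, 35, 28 days — a mix of 28 and 35. Every date is a Saturday.
Each is the 3rd Saturday of its month.
3rd Saturday of October 2021: October 16, 2021.
November 2021 — 3rd Saturday is November 20, 2021.
December 2021 — 3rd Saturday is December 18, 2021.
3rd Saturday of January 2022: January 15, 2022.
3rd Saturday of February 2022: February 19, 2022.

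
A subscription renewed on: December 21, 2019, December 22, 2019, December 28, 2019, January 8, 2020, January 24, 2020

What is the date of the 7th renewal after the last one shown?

Gaps: 1, 6, 11, 16 days — each gap is 5 larger than the previous one.
Next gap: 21 days. January 24, 2020 + 21 days = February 14, 2020.
Next gap: 26 days. February 14, 2020 + 26 days = March 11, 2020.
Next gap: 31 days. March 11, 2020 + 31 days = April 11, 2020.
Next gap: 36 days. April 11, 2020 + 36 days = May 17, 2020.
Next gap: 41 days. May 17, 2020 + 41 days = June 27, 2020.
Next gap: 46 days. June 27, 2020 + 46 days = August 12, 2020.
Next gap: 51 days. August 12, 2020 + 51 days = October 2, 2020.

October 2, 2020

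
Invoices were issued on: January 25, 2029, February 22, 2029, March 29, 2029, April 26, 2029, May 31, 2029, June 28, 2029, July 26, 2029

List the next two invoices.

These are Thursdays with 28, 35, 28, 35, 28, 28-day gaps.
Each is the final Thursday of its month — March 29, 2029 is past the 28th, so '4th Thursday' doesn't fit.
August 2029 ends with Thursday August 30, 2029.
Last Thursday of September 2029: September 27, 2029.

August 30, 2029; September 27, 2029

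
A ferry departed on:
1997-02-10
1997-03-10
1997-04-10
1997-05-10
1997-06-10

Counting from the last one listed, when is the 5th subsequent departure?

1997-11-10

Gaps: 28, 31, 30, 31 days — not constant. Every event is on the 10th of the month.
Pattern: the 10th of each month.
July 1997: 1997-07-10.
Next: August 1997 → 1997-08-10.
Next: September 1997 → 1997-09-10.
October 1997: 1997-10-10.
November 1997: 1997-11-10.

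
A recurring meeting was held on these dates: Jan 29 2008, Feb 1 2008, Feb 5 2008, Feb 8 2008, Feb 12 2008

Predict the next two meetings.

Feb 15 2008, Feb 19 2008

Gaps: 3, 4, 3, 4 days — not constant, but cyclic with period 2.
The events fall on every Tuesday and Friday.
The following Friday is Feb 15 2008.
Next Tuesday: Feb 19 2008.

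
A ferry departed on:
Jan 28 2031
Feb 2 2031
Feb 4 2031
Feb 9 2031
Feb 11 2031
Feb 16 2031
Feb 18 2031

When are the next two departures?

Feb 23 2031, Feb 25 2031

The gap pattern 5, 2, 5, 2, 5, 2 repeats every 2 events.
These are the Tuesdays and Sundays of each week.
Next Sunday: Feb 23 2031.
Next Tuesday: Feb 25 2031.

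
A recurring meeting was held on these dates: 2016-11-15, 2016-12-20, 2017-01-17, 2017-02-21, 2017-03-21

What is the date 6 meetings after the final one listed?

2017-09-19

These are Tuesdays at 28- or 35-day spacing (35, 28, 35, 28).
The pattern: 3rd Tuesday of the month.
April 2017 — 3rd Tuesday is 2017-04-18.
3rd Tuesday of May 2017: 2017-05-16.
3rd Tuesday of June 2017: 2017-06-20.
July 2017 — 3rd Tuesday is 2017-07-18.
3rd Tuesday of August 2017: 2017-08-15.
September 2017 — 3rd Tuesday is 2017-09-19.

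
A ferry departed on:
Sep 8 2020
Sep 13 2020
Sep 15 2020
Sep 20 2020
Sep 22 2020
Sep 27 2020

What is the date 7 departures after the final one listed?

Every event lands on a Tuesday or Sunday (gaps cycle 5, 2, 5, 2, 5).
So the schedule is: every Tuesday and Sunday.
The following Tuesday is Sep 29 2020.
Next Sunday: Oct 4 2020.
Next Tuesday: Oct 6 2020.
Next Sunday: Oct 11 2020.
The following Tuesday is Oct 13 2020.
The following Sunday is Oct 18 2020.
Next Tuesday: Oct 20 2020.

Oct 20 2020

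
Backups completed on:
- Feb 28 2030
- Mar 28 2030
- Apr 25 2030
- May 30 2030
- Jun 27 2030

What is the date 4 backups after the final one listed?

Oct 31 2030

Every date is a Thursday; gaps 28, 28, 35, 28 days.
Each is the last Thursday of its month (at least one falls on the 29th or later, ruling out '4th Thursday').
July 2030 ends with Thursday Jul 25 2030.
August 2030 ends with Thursday Aug 29 2030.
Last Thursday of September 2030: Sep 26 2030.
October 2030 ends with Thursday Oct 31 2030.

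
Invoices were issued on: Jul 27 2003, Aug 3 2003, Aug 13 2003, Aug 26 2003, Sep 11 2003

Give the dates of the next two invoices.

The spacing grows by 3 each time: 7, 10, 13, 16 days.
Next gap: 19 days. Sep 11 2003 + 19 days = Sep 30 2003.
Next gap: 22 days. Sep 30 2003 + 22 days = Oct 22 2003.

Sep 30 2003, Oct 22 2003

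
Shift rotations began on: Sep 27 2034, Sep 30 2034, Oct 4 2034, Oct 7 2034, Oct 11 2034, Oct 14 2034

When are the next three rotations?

Oct 18 2034, Oct 21 2034, Oct 25 2034

The gap pattern 3, 4, 3, 4, 3 repeats every 2 events.
These are the Wednesdays and Saturdays of each week.
The following Wednesday is Oct 18 2034.
Next Saturday: Oct 21 2034.
Next Wednesday: Oct 25 2034.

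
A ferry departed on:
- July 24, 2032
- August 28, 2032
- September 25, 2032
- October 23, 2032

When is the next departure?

Gaps: 35, 28, 28 days — a mix of 28 and 35. Every date is a Saturday.
Each is the 4th Saturday of its month.
November 2032 — 4th Saturday is November 27, 2032.

November 27, 2032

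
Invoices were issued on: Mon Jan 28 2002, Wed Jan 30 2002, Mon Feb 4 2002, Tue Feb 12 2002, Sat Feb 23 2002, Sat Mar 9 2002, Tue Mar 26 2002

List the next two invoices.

Gaps: 2, 5, 8, 11, 14, 17 days — each gap is 3 larger than the previous one.
Next gap: 20 days. Tue Mar 26 2002 + 20 days = Mon Apr 15 2002.
Next gap: 23 days. Mon Apr 15 2002 + 23 days = Wed May 8 2002.

Mon Apr 15 2002, Wed May 8 2002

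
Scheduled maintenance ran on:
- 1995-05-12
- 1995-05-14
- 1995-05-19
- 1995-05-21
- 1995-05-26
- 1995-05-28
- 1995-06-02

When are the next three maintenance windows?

Every event lands on a Friday or Sunday (gaps cycle 2, 5, 2, 5, 2, 5).
So the schedule is: every Friday and Sunday.
Next Sunday: 1995-06-04.
Next Friday: 1995-06-09.
The following Sunday is 1995-06-11.

1995-06-04, 1995-06-09, 1995-06-11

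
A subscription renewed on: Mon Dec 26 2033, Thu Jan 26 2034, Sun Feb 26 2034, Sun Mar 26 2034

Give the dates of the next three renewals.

The day-of-month is always 26 (31, 31, 28 days between events).
So this recurs on the 26th of each month.
Next: April 2034 → Wed Apr 26 2034.
May 2034: Fri May 26 2034.
June 2034: Mon Jun 26 2034.

Wed Apr 26 2034, Fri May 26 2034, Mon Jun 26 2034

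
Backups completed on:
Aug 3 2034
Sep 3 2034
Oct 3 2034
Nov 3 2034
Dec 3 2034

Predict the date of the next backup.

Each date is the 3rd; the gaps (31, 30, 31, 30) track the month lengths.
The rule is the 3rd of each month.
Next: January 2035 → Jan 3 2035.

Jan 3 2035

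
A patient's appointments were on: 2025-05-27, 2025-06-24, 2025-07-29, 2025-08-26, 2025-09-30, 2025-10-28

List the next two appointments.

All Tuesdays; the gaps (28, 35, 28, 35, 28) vary with month length.
This is the last Tuesday of each month.
Last Tuesday of November 2025: 2025-11-25.
Last Tuesday of December 2025: 2025-12-30.

2025-11-25, 2025-12-30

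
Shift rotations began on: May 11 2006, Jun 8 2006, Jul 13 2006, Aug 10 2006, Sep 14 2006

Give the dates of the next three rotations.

Oct 12 2006, Nov 9 2006, Dec 14 2006

Gaps: 28, 35, 28, 35 days — a mix of 28 and 35. Every date is a Thursday.
Each is the 2nd Thursday of its month.
2nd Thursday of October 2006: Oct 12 2006.
November 2006 — 2nd Thursday is Nov 9 2006.
December 2006 — 2nd Thursday is Dec 14 2006.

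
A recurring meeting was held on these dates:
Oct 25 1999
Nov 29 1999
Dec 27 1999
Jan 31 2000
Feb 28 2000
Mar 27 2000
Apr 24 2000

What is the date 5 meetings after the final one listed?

All Mondays; the gaps (35, 28, 35, 28, 28, 28) vary with month length.
This is the last Monday of each month.
May 2000 ends with Monday May 29 2000.
June 2000 ends with Monday Jun 26 2000.
Last Monday of July 2000: Jul 31 2000.
Last Monday of August 2000: Aug 28 2000.
Last Monday of September 2000: Sep 25 2000.

Sep 25 2000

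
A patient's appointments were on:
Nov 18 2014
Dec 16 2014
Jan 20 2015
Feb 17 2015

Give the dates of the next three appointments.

Gaps: 28, 35, 28 days — a mix of 28 and 35. Every date is a Tuesday.
Each is the 3rd Tuesday of its month.
3rd Tuesday of March 2015: Mar 17 2015.
3rd Tuesday of April 2015: Apr 21 2015.
3rd Tuesday of May 2015: May 19 2015.

Mar 17 2015, Apr 21 2015, May 19 2015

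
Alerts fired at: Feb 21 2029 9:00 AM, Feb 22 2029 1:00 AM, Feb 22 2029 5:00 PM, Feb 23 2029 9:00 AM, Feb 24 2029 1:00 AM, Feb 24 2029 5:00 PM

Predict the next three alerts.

Feb 25 2029 9:00 AM, Feb 26 2029 1:00 AM, Feb 26 2029 5:00 PM

Gaps: 16, 16, 16, 16, 16 hours — each event is 16 hours after the previous one.
Feb 24 2029 5:00 PM + 16 h = Feb 25 2029 9:00 AM.
Feb 25 2029 9:00 AM + 16 h = Feb 26 2029 1:00 AM.
Feb 26 2029 1:00 AM + 16 h = Feb 26 2029 5:00 PM.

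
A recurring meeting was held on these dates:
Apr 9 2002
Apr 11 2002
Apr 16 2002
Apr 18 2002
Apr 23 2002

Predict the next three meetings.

Apr 25 2002, Apr 30 2002, May 2 2002

Gaps: 2, 5, 2, 5 days — not constant, but cyclic with period 2.
The events fall on every Tuesday and Thursday.
The following Thursday is Apr 25 2002.
Next Tuesday: Apr 30 2002.
Next Thursday: May 2 2002.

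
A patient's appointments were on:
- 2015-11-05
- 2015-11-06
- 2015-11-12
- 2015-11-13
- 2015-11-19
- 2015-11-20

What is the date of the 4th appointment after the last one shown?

2015-12-04

The gap pattern 1, 6, 1, 6, 1 repeats every 2 events.
These are the Thursdays and Fridays of each week.
Next Thursday: 2015-11-26.
The following Friday is 2015-11-27.
Next Thursday: 2015-12-03.
The following Friday is 2015-12-04.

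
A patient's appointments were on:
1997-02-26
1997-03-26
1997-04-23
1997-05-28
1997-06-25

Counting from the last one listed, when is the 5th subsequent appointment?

1997-11-26

All dates are Wednesdays, 28, 28, 35, 28 days apart.
Specifically, the 4th Wednesday of each month.
4th Wednesday of July 1997: 1997-07-23.
August 1997 — 4th Wednesday is 1997-08-27.
September 1997 — 4th Wednesday is 1997-09-24.
October 1997 — 4th Wednesday is 1997-10-22.
4th Wednesday of November 1997: 1997-11-26.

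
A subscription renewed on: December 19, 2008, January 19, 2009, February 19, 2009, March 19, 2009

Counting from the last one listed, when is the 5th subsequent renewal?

August 19, 2009

Gaps: 31, 31, 28 days — not constant. Every event is on the 19th of the month.
Pattern: the 19th of each month.
April 2009: April 19, 2009.
Next: May 2009 → May 19, 2009.
Next: June 2009 → June 19, 2009.
July 2009: July 19, 2009.
August 2009: August 19, 2009.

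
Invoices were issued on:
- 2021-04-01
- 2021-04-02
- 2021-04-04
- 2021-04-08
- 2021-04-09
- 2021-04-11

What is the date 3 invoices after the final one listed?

The gap pattern 1, 2, 4, 1, 2 repeats every 3 events.
These are the Thursdays, Fridays and Sundays of each week.
Next Thursday: 2021-04-15.
Next Friday: 2021-04-16.
The following Sunday is 2021-04-18.

2021-04-18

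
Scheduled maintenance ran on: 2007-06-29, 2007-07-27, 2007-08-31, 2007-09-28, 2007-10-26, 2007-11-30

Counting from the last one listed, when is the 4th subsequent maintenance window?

2008-03-28

Every date is a Friday; gaps 28, 35, 28, 28, 35 days.
Each is the last Friday of its month (at least one falls on the 29th or later, ruling out '4th Friday').
Last Friday of December 2007: 2007-12-28.
Last Friday of January 2008: 2008-01-25.
February 2008 ends with Friday 2008-02-29.
March 2008 ends with Friday 2008-03-28.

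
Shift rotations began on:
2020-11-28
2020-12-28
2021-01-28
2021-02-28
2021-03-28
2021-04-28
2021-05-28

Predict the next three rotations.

Gaps: 30, 31, 31, 28, 31, 30 days — not constant. Every event is on the 28th of the month.
Pattern: the 28th of each month.
June 2021: 2021-06-28.
July 2021: 2021-07-28.
Next: August 2021 → 2021-08-28.

2021-06-28, 2021-07-28, 2021-08-28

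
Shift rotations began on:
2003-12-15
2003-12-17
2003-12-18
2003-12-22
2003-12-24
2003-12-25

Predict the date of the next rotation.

The gap pattern 2, 1, 4, 2, 1 repeats every 3 events.
These are the Mondays, Wednesdays and Thursdays of each week.
Next Monday: 2003-12-29.

2003-12-29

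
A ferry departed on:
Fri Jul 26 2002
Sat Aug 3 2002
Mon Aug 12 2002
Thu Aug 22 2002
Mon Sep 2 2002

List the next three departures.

Sat Sep 14 2002, Fri Sep 27 2002, Fri Oct 11 2002

Gaps: 8, 9, 10, 11 days — each gap is 1 larger than the previous one.
Next gap: 12 days. Mon Sep 2 2002 + 12 days = Sat Sep 14 2002.
Next gap: 13 days. Sat Sep 14 2002 + 13 days = Fri Sep 27 2002.
Next gap: 14 days. Fri Sep 27 2002 + 14 days = Fri Oct 11 2002.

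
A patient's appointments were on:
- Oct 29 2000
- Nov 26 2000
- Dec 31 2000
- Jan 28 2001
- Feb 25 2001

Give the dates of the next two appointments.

Mar 25 2001, Apr 29 2001

Every date is a Sunday; gaps 28, 35, 28, 28 days.
Each is the last Sunday of its month (at least one falls on the 29th or later, ruling out '4th Sunday').
March 2001 ends with Sunday Mar 25 2001.
April 2001 ends with Sunday Apr 29 2001.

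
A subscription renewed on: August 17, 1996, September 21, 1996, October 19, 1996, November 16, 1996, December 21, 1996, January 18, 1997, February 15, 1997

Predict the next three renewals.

March 15, 1997; April 19, 1997; May 17, 1997

Gaps: 35, 28, 28, 35, 28, 28 days — a mix of 28 and 35. Every date is a Saturday.
Each is the 3rd Saturday of its month.
March 1997 — 3rd Saturday is March 15, 1997.
3rd Saturday of April 1997: April 19, 1997.
May 1997 — 3rd Saturday is May 17, 1997.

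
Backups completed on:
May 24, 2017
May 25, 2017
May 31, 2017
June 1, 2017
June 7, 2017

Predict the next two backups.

The gap pattern 1, 6, 1, 6 repeats every 2 events.
These are the Wednesdays and Thursdays of each week.
The following Thursday is June 8, 2017.
The following Wednesday is June 14, 2017.

June 8, 2017; June 14, 2017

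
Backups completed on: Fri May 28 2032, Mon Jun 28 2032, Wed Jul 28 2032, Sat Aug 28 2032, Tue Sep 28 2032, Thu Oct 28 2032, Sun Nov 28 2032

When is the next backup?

The day-of-month is always 28 (31, 30, 31, 31, 30, 31 days between events).
So this recurs on the 28th of each month.
December 2032: Tue Dec 28 2032.

Tue Dec 28 2032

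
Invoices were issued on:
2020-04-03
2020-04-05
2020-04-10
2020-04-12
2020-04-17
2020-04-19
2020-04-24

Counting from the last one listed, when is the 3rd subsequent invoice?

2020-05-03

Every event lands on a Friday or Sunday (gaps cycle 2, 5, 2, 5, 2, 5).
So the schedule is: every Friday and Sunday.
The following Sunday is 2020-04-26.
The following Friday is 2020-05-01.
The following Sunday is 2020-05-03.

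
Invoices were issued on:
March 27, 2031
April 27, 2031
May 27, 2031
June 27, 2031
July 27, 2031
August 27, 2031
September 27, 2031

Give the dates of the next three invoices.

October 27, 2031; November 27, 2031; December 27, 2031

Each date is the 27th; the gaps (31, 30, 31, 30, 31, 31) track the month lengths.
The rule is the 27th of each month.
Next: October 2031 → October 27, 2031.
November 2031: November 27, 2031.
Next: December 2031 → December 27, 2031.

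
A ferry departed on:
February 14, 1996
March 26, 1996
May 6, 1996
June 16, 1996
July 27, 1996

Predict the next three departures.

September 6, 1996; October 17, 1996; November 27, 1996

The spacing is 41, 41, 41, 41 days — always 41 days.
July 27, 1996 + 41 days = September 6, 1996.
September 6, 1996 + 41 days = October 17, 1996.
October 17, 1996 + 41 days = November 27, 1996.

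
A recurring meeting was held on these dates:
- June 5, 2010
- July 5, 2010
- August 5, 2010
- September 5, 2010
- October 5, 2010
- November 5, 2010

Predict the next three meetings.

December 5, 2010; January 5, 2011; February 5, 2011

The day-of-month is always 5 (30, 31, 31, 30, 31 days between events).
So this recurs on the 5th of each month.
Next: December 2010 → December 5, 2010.
January 2011: January 5, 2011.
Next: February 2011 → February 5, 2011.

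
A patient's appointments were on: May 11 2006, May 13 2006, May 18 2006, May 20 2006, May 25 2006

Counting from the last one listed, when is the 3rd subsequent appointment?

Jun 3 2006

The gap pattern 2, 5, 2, 5 repeats every 2 events.
These are the Thursdays and Saturdays of each week.
The following Saturday is May 27 2006.
Next Thursday: Jun 1 2006.
The following Saturday is Jun 3 2006.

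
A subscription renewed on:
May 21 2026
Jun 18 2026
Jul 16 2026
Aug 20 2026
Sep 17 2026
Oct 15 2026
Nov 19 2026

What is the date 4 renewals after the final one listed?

These are Thursdays at 28- or 35-day spacing (28, 28, 35, 28, 28, 35).
The pattern: 3rd Thursday of the month.
3rd Thursday of December 2026: Dec 17 2026.
January 2027 — 3rd Thursday is Jan 21 2027.
3rd Thursday of February 2027: Feb 18 2027.
3rd Thursday of March 2027: Mar 18 2027.

Mar 18 2027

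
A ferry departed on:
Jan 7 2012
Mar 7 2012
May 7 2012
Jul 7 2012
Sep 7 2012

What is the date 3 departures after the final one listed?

Mar 7 2013

Gaps: 60, 61, 61, 62 days — not constant. Every event is on the 7th of the month.
Pattern: the 7th of every 2 months.
November 2012: Nov 7 2012.
January 2013: Jan 7 2013.
Next: March 2013 → Mar 7 2013.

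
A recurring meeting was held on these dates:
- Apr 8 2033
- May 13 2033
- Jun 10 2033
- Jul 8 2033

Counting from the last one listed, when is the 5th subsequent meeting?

Dec 9 2033

Gaps: 35, 28, 28 days — a mix of 28 and 35. Every date is a Friday.
Each is the 2nd Friday of its month.
2nd Friday of August 2033: Aug 12 2033.
September 2033 — 2nd Friday is Sep 9 2033.
October 2033 — 2nd Friday is Oct 14 2033.
November 2033 — 2nd Friday is Nov 11 2033.
2nd Friday of December 2033: Dec 9 2033.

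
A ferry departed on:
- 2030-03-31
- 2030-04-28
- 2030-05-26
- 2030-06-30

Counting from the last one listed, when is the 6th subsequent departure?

These are Sundays with 28, 28, 35-day gaps.
Each is the final Sunday of its month — 2030-03-31 is past the 28th, so '4th Sunday' doesn't fit.
July 2030 ends with Sunday 2030-07-28.
August 2030 ends with Sunday 2030-08-25.
September 2030 ends with Sunday 2030-09-29.
Last Sunday of October 2030: 2030-10-27.
Last Sunday of November 2030: 2030-11-24.
Last Sunday of December 2030: 2030-12-29.

2030-12-29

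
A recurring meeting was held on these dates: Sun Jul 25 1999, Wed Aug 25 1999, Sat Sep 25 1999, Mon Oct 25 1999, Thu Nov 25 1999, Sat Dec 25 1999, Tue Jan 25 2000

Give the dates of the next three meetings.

Gaps: 31, 31, 30, 31, 30, 31 days — not constant. Every event is on the 25th of the month.
Pattern: the 25th of each month.
Next: February 2000 → Fri Feb 25 2000.
Next: March 2000 → Sat Mar 25 2000.
Next: April 2000 → Tue Apr 25 2000.

Fri Feb 25 2000, Sat Mar 25 2000, Tue Apr 25 2000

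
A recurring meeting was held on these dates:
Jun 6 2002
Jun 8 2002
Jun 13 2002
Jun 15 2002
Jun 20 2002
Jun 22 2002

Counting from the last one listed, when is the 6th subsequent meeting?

Jul 13 2002

Gaps: 2, 5, 2, 5, 2 days — not constant, but cyclic with period 2.
The events fall on every Thursday and Saturday.
Next Thursday: Jun 27 2002.
The following Saturday is Jun 29 2002.
The following Thursday is Jul 4 2002.
The following Saturday is Jul 6 2002.
The following Thursday is Jul 11 2002.
The following Saturday is Jul 13 2002.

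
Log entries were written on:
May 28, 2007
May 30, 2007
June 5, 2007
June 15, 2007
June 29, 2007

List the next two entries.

Intervals are 2, 6, 10, 14 days — an arithmetic progression with common difference 4.
Next gap: 18 days. June 29, 2007 + 18 days = July 17, 2007.
Next gap: 22 days. July 17, 2007 + 22 days = August 8, 2007.

July 17, 2007; August 8, 2007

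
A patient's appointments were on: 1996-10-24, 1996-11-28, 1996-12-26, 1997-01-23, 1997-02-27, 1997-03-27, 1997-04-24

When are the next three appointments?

These are Thursdays at 28- or 35-day spacing (35, 28, 28, 35, 28, 28).
The pattern: 4th Thursday of the month.
May 1997 — 4th Thursday is 1997-05-22.
June 1997 — 4th Thursday is 1997-06-26.
July 1997 — 4th Thursday is 1997-07-24.

1997-05-22, 1997-06-26, 1997-07-24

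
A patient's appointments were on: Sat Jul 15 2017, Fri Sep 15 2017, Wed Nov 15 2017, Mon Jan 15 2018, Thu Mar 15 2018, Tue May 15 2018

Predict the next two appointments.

The day-of-month is always 15 (62, 61, 61, 59, 61 days between events).
So this recurs on the 15th of every 2 months.
July 2018: Sun Jul 15 2018.
Next: September 2018 → Sat Sep 15 2018.

Sun Jul 15 2018, Sat Sep 15 2018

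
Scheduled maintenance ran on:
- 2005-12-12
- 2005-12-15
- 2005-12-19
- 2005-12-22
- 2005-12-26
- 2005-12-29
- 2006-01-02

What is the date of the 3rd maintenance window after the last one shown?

Every event lands on a Monday or Thursday (gaps cycle 3, 4, 3, 4, 3, 4).
So the schedule is: every Monday and Thursday.
Next Thursday: 2006-01-05.
The following Monday is 2006-01-09.
Next Thursday: 2006-01-12.

2006-01-12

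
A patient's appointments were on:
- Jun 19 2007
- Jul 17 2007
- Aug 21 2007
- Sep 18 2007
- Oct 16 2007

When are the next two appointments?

Nov 20 2007, Dec 18 2007

These are Tuesdays at 28- or 35-day spacing (28, 35, 28, 28).
The pattern: 3rd Tuesday of the month.
November 2007 — 3rd Tuesday is Nov 20 2007.
3rd Tuesday of December 2007: Dec 18 2007.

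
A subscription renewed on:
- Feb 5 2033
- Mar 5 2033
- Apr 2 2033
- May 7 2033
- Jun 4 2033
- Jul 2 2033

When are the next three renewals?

Aug 6 2033, Sep 3 2033, Oct 1 2033

Gaps: 28, 28, 35, 28, 28 days — a mix of 28 and 35. Every date is a Saturday.
Each is the 1st Saturday of its month.
August 2033 — 1st Saturday is Aug 6 2033.
1st Saturday of September 2033: Sep 3 2033.
1st Saturday of October 2033: Oct 1 2033.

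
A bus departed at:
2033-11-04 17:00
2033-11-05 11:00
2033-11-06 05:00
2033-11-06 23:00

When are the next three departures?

2033-11-07 17:00, 2033-11-08 11:00, 2033-11-09 05:00

The interval is a steady 18 hours (18, 18, 18).
2033-11-06 23:00 + 18 h = 2033-11-07 17:00.
2033-11-07 17:00 + 18 h = 2033-11-08 11:00.
2033-11-08 11:00 + 18 h = 2033-11-09 05:00.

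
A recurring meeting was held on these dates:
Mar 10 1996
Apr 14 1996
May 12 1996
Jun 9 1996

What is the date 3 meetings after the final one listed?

Sep 8 1996

Gaps: 35, 28, 28 days — a mix of 28 and 35. Every date is a Sunday.
Each is the 2nd Sunday of its month.
2nd Sunday of July 1996: Jul 14 1996.
August 1996 — 2nd Sunday is Aug 11 1996.
2nd Sunday of September 1996: Sep 8 1996.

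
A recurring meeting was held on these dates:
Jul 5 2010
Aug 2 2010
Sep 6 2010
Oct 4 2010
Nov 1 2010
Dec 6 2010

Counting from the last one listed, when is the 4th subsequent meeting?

Apr 4 2011

These are Mondays at 28- or 35-day spacing (28, 35, 28, 28, 35).
The pattern: 1st Monday of the month.
January 2011 — 1st Monday is Jan 3 2011.
February 2011 — 1st Monday is Feb 7 2011.
1st Monday of March 2011: Mar 7 2011.
1st Monday of April 2011: Apr 4 2011.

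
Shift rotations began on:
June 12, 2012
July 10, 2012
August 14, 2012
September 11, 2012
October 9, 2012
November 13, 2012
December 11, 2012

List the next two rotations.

All dates are Tuesdays, 28, 35, 28, 28, 35, 28 days apart.
Specifically, the 2nd Tuesday of each month.
2nd Tuesday of January 2013: January 8, 2013.
2nd Tuesday of February 2013: February 12, 2013.

January 8, 2013; February 12, 2013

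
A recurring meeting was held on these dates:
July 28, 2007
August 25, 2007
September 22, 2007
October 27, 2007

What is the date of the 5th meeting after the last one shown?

All dates are Saturdays, 28, 28, 35 days apart.
Specifically, the 4th Saturday of each month.
November 2007 — 4th Saturday is November 24, 2007.
December 2007 — 4th Saturday is December 22, 2007.
January 2008 — 4th Saturday is January 26, 2008.
4th Saturday of February 2008: February 23, 2008.
4th Saturday of March 2008: March 22, 2008.

March 22, 2008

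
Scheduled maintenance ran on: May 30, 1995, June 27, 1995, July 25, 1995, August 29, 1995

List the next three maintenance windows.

These are Tuesdays with 28, 28, 35-day gaps.
Each is the final Tuesday of its month — May 30, 1995 is past the 28th, so '4th Tuesday' doesn't fit.
September 1995 ends with Tuesday September 26, 1995.
October 1995 ends with Tuesday October 31, 1995.
November 1995 ends with Tuesday November 28, 1995.

September 26, 1995; October 31, 1995; November 28, 1995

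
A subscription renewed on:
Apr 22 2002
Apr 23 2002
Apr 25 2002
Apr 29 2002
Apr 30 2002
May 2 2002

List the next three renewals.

Gaps: 1, 2, 4, 1, 2 days — not constant, but cyclic with period 3.
The events fall on every Monday, Tuesday and Thursday.
Next Monday: May 6 2002.
The following Tuesday is May 7 2002.
Next Thursday: May 9 2002.

May 6 2002, May 7 2002, May 9 2002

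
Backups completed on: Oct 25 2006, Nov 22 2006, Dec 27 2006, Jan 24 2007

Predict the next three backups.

Gaps: 28, 35, 28 days — a mix of 28 and 35. Every date is a Wednesday.
Each is the 4th Wednesday of its month.
February 2007 — 4th Wednesday is Feb 28 2007.
4th Wednesday of March 2007: Mar 28 2007.
April 2007 — 4th Wednesday is Apr 25 2007.

Feb 28 2007, Mar 28 2007, Apr 25 2007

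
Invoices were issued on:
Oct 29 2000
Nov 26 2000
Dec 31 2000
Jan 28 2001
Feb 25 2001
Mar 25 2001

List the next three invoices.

Apr 29 2001, May 27 2001, Jun 24 2001

Every date is a Sunday; gaps 28, 35, 28, 28, 28 days.
Each is the last Sunday of its month (at least one falls on the 29th or later, ruling out '4th Sunday').
April 2001 ends with Sunday Apr 29 2001.
May 2001 ends with Sunday May 27 2001.
Last Sunday of June 2001: Jun 24 2001.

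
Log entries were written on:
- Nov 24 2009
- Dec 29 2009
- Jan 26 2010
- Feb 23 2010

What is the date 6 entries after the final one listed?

All Tuesdays; the gaps (35, 28, 28) vary with month length.
This is the last Tuesday of each month.
March 2010 ends with Tuesday Mar 30 2010.
Last Tuesday of April 2010: Apr 27 2010.
Last Tuesday of May 2010: May 25 2010.
Last Tuesday of June 2010: Jun 29 2010.
Last Tuesday of July 2010: Jul 27 2010.
Last Tuesday of August 2010: Aug 31 2010.

Aug 31 2010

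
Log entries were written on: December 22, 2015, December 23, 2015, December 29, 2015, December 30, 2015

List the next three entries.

January 5, 2016; January 6, 2016; January 12, 2016

The gap pattern 1, 6, 1 repeats every 2 events.
These are the Tuesdays and Wednesdays of each week.
Next Tuesday: January 5, 2016.
Next Wednesday: January 6, 2016.
The following Tuesday is January 12, 2016.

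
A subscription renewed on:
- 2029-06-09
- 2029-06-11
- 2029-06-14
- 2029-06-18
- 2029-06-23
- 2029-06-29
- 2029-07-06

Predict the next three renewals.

Intervals are 2, 3, 4, 5, 6, 7 days — an arithmetic progression with common difference 1.
Next gap: 8 days. 2029-07-06 + 8 days = 2029-07-14.
Next gap: 9 days. 2029-07-14 + 9 days = 2029-07-23.
Next gap: 10 days. 2029-07-23 + 10 days = 2029-08-02.

2029-07-14, 2029-07-23, 2029-08-02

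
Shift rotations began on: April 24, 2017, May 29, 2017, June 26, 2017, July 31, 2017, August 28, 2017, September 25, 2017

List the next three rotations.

October 30, 2017; November 27, 2017; December 25, 2017

All Mondays; the gaps (35, 28, 35, 28, 28) vary with month length.
This is the last Monday of each month.
Last Monday of October 2017: October 30, 2017.
November 2017 ends with Monday November 27, 2017.
Last Monday of December 2017: December 25, 2017.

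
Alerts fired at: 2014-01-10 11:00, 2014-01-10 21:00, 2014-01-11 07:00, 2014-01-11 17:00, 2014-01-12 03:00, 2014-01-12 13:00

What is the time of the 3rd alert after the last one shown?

2014-01-13 19:00

The interval is a steady 10 hours (10, 10, 10, 10, 10).
2014-01-12 13:00 + 10 h = 2014-01-12 23:00.
2014-01-12 23:00 + 10 h = 2014-01-13 09:00.
2014-01-13 09:00 + 10 h = 2014-01-13 19:00.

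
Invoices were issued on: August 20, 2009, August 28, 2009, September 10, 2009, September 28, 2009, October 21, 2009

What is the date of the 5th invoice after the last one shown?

The spacing grows by 5 each time: 8, 13, 18, 23 days.
Next gap: 28 days. October 21, 2009 + 28 days = November 18, 2009.
Next gap: 33 days. November 18, 2009 + 33 days = December 21, 2009.
Next gap: 38 days. December 21, 2009 + 38 days = January 28, 2010.
Next gap: 43 days. January 28, 2010 + 43 days = March 12, 2010.
Next gap: 48 days. March 12, 2010 + 48 days = April 29, 2010.

April 29, 2010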